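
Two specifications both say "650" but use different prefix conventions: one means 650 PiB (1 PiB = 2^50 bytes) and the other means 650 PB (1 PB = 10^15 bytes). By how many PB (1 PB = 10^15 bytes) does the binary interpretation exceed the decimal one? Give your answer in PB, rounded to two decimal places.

650 PiB = 650 × 1,125,899,906,842,624 = 731,834,939,447,705,600 bytes
650 PB = 650 × 1,000,000,000,000,000 = 650,000,000,000,000,000 bytes
difference = 81,834,939,447,705,600 bytes
81,834,939,447,705,600 / 1,000,000,000,000,000 = 81.83 PB

81.83 PB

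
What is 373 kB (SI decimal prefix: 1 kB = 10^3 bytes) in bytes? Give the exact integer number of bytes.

373 × 1,000 = 373,000 bytes  (1 kB = 10^3 bytes)

373,000 bytes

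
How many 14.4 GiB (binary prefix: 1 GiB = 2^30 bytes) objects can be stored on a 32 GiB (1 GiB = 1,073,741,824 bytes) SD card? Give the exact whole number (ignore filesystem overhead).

Capacity: 32 GiB = 34,359,738,368 bytes
Per item: 14.4 GiB = 15,461,882,265.6 bytes
⌊34,359,738,368 / 15,461,882,265.6⌋ = 2

2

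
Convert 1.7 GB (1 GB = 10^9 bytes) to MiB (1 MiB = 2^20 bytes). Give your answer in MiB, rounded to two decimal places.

1,621.25 MiB

1.7 GB = 1.7 × 10^9 bytes = 1,700,000,000 bytes
1 MiB = 1,048,576 bytes
1,700,000,000 / 1,048,576 = 1,621.25 MiB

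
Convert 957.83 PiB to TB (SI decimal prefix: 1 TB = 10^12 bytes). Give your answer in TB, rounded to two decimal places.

957.83 PiB = 957.83 × 2^50 bytes = 1,078,420,707,771,070,545.92 bytes
1 TB = 1,000,000,000,000 bytes
1,078,420,707,771,070,545.92 / 1,000,000,000,000 = 1,078,420.71 TB

1,078,420.71 TB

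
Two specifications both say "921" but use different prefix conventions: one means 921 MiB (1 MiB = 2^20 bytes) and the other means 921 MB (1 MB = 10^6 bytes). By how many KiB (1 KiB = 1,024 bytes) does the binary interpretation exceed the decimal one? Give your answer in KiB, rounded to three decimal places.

43,689.938 KiB

921 MiB = 921 × 1,048,576 = 965,738,496 bytes
921 MB = 921 × 1,000,000 = 921,000,000 bytes
difference = 44,738,496 bytes
44,738,496 / 1,024 = 43,689.938 KiB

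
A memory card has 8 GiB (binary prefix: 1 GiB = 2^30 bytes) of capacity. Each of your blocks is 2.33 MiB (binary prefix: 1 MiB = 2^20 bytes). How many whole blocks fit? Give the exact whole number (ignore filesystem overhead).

3,515

Capacity: 8 GiB = 8,589,934,592 bytes
Per item: 2.33 MiB = 2,443,182.08 bytes
⌊8,589,934,592 / 2,443,182.08⌋ = 3,515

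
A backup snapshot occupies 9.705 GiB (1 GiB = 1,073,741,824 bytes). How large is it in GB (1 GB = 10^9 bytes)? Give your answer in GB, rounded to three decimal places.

10.421 GB

9.705 GiB = 9.705 × 2^30 bytes = 10,420,664,401.92 bytes
1 GB = 1,000,000,000 bytes
10,420,664,401.92 / 1,000,000,000 = 10.421 GB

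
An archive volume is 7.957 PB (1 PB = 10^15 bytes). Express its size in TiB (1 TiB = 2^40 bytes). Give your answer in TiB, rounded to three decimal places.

7.957 PB × 1,000,000,000,000,000 bytes/PB = 7,957,000,000,000,000 bytes
1 TiB = 1,099,511,627,776 bytes
7,957,000,000,000,000 / 1,099,511,627,776 = 7,236.849 TiB

7,236.849 TiB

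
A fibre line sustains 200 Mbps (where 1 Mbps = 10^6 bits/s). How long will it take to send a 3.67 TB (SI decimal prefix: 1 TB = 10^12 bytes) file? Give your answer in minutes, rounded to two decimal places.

2,446.67 minutes

3.67 TB = 3,670,000,000,000 bytes = 29,360,000,000,000 bits
200 Mbps = 200,000,000 bits/s
time = 29,360,000,000,000 / 200,000,000 = 146,800.000 s
146,800.000 s / 60 = 2,446.67 minutes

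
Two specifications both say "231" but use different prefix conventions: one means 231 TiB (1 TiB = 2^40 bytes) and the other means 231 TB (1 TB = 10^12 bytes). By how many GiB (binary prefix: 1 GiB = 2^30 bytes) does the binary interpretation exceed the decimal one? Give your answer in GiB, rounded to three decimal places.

21,408.485 GiB

231 TiB = 231 × 1,099,511,627,776 = 253,987,186,016,256 bytes
231 TB = 231 × 1,000,000,000,000 = 231,000,000,000,000 bytes
difference = 22,987,186,016,256 bytes
22,987,186,016,256 / 1,073,741,824 = 21,408.485 GiB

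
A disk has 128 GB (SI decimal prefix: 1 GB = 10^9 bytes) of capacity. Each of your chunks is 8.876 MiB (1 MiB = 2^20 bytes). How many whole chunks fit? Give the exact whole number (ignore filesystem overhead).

13,752

Capacity: 128 GB = 128,000,000,000 bytes
Per item: 8.876 MiB = 9,307,160.576 bytes
⌊128,000,000,000 / 9,307,160.576⌋ = 13,752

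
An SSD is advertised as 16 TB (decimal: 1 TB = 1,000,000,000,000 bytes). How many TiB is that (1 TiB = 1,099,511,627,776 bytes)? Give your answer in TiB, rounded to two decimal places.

14.55 TiB

16 TB × 1,000,000,000,000 bytes/TB = 16,000,000,000,000 bytes
1 TiB = 2^40 bytes = 1,099,511,627,776 bytes
16,000,000,000,000 / 1,099,511,627,776 = 14.55 TiB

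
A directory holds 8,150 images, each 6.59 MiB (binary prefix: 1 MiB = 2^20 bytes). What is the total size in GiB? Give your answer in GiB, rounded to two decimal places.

Total = 8,150 × 6.59 MiB = 53708.5 MiB
= 53708.5 × 1,048,576 bytes = 56,317,444,096 bytes
1 GiB = 1,073,741,824 bytes
56,317,444,096 / 1,073,741,824 = 52.45 GiB

52.45 GiB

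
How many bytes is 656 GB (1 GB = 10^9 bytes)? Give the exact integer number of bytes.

656 × 1,000,000,000 = 656,000,000,000 bytes

656,000,000,000 bytes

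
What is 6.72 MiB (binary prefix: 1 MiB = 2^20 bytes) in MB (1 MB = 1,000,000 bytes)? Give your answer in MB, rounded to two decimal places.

7.05 MB

6.72 MiB × 1,048,576 bytes/MiB = 7,046,430.72 bytes
1 MB = 10^6 bytes = 1,000,000 bytes
7,046,430.72 / 1,000,000 = 7.05 MB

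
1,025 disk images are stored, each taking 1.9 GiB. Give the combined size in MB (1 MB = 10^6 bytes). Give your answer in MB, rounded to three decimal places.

Total = 1,025 × 1.9 GiB = 1947.5 GiB
= 1947.5 × 1,073,741,824 bytes = 2,091,112,202,240 bytes
1 MB = 1,000,000 bytes
2,091,112,202,240 / 1,000,000 = 2,091,112.202 MB

2,091,112.202 MB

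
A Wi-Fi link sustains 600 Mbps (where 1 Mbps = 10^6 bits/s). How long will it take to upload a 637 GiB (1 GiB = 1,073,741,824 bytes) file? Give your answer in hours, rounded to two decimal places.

637 GiB = 683,973,541,888 bytes = 5,471,788,335,104 bits
600 Mbps = 600,000,000 bits/s
time = 5,471,788,335,104 / 600,000,000 = 9,119.6472 s
9,119.6472 s / 3600 = 2.53 hours

2.53 hours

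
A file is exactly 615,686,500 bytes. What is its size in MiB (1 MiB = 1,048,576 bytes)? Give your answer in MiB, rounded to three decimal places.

615,686,500 bytes given.
1 MiB = 2^20 bytes = 1,048,576 bytes
615,686,500 / 1,048,576 = 587.164 MiB

587.164 MiB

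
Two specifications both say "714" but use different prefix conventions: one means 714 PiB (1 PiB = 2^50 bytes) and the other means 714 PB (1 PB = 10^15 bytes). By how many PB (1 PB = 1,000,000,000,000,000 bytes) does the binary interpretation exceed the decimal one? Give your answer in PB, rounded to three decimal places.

89.893 PB

714 PiB = 714 × 1,125,899,906,842,624 = 803,892,533,485,633,536 bytes
714 PB = 714 × 1,000,000,000,000,000 = 714,000,000,000,000,000 bytes
difference = 89,892,533,485,633,536 bytes
89,892,533,485,633,536 / 1,000,000,000,000,000 = 89.893 PB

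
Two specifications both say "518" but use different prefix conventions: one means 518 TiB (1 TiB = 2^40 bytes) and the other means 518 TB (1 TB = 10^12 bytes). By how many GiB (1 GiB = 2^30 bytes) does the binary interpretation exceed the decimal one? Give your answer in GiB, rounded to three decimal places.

48,006.906 GiB

518 TiB = 518 × 1,099,511,627,776 = 569,547,023,187,968 bytes
518 TB = 518 × 1,000,000,000,000 = 518,000,000,000,000 bytes
difference = 51,547,023,187,968 bytes
51,547,023,187,968 / 1,073,741,824 = 48,006.906 GiB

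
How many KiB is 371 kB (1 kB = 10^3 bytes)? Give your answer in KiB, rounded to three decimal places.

371 kB = 371 × 10^3 bytes = 371,000 bytes
1 KiB = 1,024 bytes
371,000 / 1,024 = 362.305 KiB

362.305 KiB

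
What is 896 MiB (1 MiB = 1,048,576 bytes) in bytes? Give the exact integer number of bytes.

939,524,096 bytes

896 × 1,048,576 = 939,524,096 bytes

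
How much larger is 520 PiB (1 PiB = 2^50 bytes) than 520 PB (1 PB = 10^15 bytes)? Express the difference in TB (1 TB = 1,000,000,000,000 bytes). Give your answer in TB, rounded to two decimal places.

65,467.95 TB

520 PiB = 520 × 1,125,899,906,842,624 = 585,467,951,558,164,480 bytes
520 PB = 520 × 1,000,000,000,000,000 = 520,000,000,000,000,000 bytes
difference = 65,467,951,558,164,480 bytes
65,467,951,558,164,480 / 1,000,000,000,000 = 65,467.95 TB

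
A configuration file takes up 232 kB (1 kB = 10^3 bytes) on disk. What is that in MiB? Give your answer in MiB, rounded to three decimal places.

0.221 MiB

232 kB × 1,000 bytes/kB = 232,000 bytes
1 MiB = 1,048,576 bytes
232,000 / 1,048,576 = 0.221 MiB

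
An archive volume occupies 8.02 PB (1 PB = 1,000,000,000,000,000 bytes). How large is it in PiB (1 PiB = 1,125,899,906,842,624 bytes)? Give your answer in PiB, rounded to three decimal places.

8.02 PB × 1,000,000,000,000,000 bytes/PB = 8,020,000,000,000,000 bytes
1 PiB = 1,125,899,906,842,624 bytes
8,020,000,000,000,000 / 1,125,899,906,842,624 = 7.123 PiB

7.123 PiB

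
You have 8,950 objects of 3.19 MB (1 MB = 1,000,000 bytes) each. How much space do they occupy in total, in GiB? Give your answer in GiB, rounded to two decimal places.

Total = 8,950 × 3.19 MB = 28550.5 MB
= 28550.5 × 1,000,000 bytes = 28,550,500,000 bytes
1 GiB = 1,073,741,824 bytes
28,550,500,000 / 1,073,741,824 = 26.59 GiB

26.59 GiB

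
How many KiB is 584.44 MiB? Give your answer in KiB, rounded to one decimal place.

598,466.6 KiB

584.44 MiB = 584.44 × 2^20 bytes = 612,829,757.44 bytes
1 KiB = 1,024 bytes
612,829,757.44 / 1,024 = 598,466.6 KiB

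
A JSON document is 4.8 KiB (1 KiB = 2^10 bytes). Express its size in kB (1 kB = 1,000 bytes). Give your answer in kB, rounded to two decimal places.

4.92 kB

4.8 KiB × 1,024 bytes/KiB = 4,915.2 bytes
1 kB = 10^3 bytes = 1,000 bytes
4,915.2 / 1,000 = 4.92 kB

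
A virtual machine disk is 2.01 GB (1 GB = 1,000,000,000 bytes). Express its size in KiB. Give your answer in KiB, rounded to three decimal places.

2.01 GB = 2.01 × 10^9 bytes = 2,010,000,000 bytes
1 KiB = 1,024 bytes
2,010,000,000 / 1,024 = 1,962,890.625 KiB

1,962,890.625 KiB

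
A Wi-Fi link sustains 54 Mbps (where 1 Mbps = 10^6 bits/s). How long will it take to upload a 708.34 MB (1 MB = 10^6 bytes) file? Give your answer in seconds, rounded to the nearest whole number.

105 seconds

708.34 MB = 708,340,000 bytes = 5,666,720,000 bits
54 Mbps = 54,000,000 bits/s
time = 5,666,720,000 / 54,000,000 = 105 s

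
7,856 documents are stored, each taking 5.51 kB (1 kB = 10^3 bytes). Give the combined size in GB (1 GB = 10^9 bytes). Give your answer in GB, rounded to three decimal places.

0.043 GB

Total = 7,856 × 5.51 kB = 43286.56 kB
= 43286.56 × 1,000 bytes = 43,286,560 bytes
1 GB = 1,000,000,000 bytes
43,286,560 / 1,000,000,000 = 0.043 GB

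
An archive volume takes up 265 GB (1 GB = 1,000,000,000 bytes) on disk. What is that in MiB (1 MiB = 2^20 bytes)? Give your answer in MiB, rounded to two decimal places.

252,723.69 MiB

265 GB × 1,000,000,000 bytes/GB = 265,000,000,000 bytes
1 MiB = 1,048,576 bytes
265,000,000,000 / 1,048,576 = 252,723.69 MiB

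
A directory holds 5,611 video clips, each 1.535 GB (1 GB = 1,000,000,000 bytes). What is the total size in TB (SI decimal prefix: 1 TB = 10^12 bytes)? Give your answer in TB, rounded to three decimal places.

Total = 5,611 × 1.535 GB = 8612.885 GB
= 8612.885 × 1,000,000,000 bytes = 8,612,885,000,000 bytes
1 TB = 1,000,000,000,000 bytes
8,612,885,000,000 / 1,000,000,000,000 = 8.613 TB

8.613 TB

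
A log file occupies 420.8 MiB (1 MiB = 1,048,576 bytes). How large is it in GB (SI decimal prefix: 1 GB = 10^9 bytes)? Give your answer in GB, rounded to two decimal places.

0.44 GB

420.8 MiB × 1,048,576 bytes/MiB = 441,240,780.8 bytes
1 GB = 1,000,000,000 bytes
441,240,780.8 / 1,000,000,000 = 0.44 GB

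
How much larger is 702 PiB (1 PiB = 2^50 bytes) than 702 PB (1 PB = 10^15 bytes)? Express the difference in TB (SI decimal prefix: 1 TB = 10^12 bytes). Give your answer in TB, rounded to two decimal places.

702 PiB = 702 × 1,125,899,906,842,624 = 790,381,734,603,522,048 bytes
702 PB = 702 × 1,000,000,000,000,000 = 702,000,000,000,000,000 bytes
difference = 88,381,734,603,522,048 bytes
88,381,734,603,522,048 / 1,000,000,000,000 = 88,381.73 TB

88,381.73 TB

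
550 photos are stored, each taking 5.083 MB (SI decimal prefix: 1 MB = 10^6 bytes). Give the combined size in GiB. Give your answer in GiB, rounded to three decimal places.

2.604 GiB

Total = 550 × 5.083 MB = 2795.65 MB
= 2795.65 × 1,000,000 bytes = 2,795,650,000 bytes
1 GiB = 1,073,741,824 bytes
2,795,650,000 / 1,073,741,824 = 2.604 GiB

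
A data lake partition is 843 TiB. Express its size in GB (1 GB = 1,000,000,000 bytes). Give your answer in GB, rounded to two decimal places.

843 TiB = 843 × 2^40 bytes = 926,888,302,215,168 bytes
1 GB = 10^9 bytes = 1,000,000,000 bytes
926,888,302,215,168 / 1,000,000,000 = 926,888.30 GB

926,888.30 GB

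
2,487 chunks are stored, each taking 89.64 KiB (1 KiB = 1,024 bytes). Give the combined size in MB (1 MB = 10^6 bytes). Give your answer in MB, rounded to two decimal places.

Total = 2,487 × 89.64 KiB = 222934.68 KiB
= 222934.68 × 1,024 bytes = 228,285,112.32 bytes
1 MB = 1,000,000 bytes
228,285,112.32 / 1,000,000 = 228.29 MB

228.29 MB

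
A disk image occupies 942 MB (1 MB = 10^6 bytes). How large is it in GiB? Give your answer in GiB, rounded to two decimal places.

0.88 GiB

942 MB = 942 × 10^6 bytes = 942,000,000 bytes
1 GiB = 2^30 bytes = 1,073,741,824 bytes
942,000,000 / 1,073,741,824 = 0.88 GiB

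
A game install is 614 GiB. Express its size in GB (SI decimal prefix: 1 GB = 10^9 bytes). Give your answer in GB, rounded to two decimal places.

614 GiB × 1,073,741,824 bytes/GiB = 659,277,479,936 bytes
1 GB = 10^9 bytes = 1,000,000,000 bytes
659,277,479,936 / 1,000,000,000 = 659.28 GB

659.28 GB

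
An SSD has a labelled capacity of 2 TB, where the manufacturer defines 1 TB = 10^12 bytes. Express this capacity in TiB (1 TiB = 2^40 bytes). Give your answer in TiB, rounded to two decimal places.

2 TB × 1,000,000,000,000 bytes/TB = 2,000,000,000,000 bytes
1 TiB = 1,099,511,627,776 bytes
2,000,000,000,000 / 1,099,511,627,776 = 1.82 TiB

1.82 TiB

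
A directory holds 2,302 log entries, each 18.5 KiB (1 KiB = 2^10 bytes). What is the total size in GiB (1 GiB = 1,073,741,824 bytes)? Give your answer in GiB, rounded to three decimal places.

Total = 2,302 × 18.5 KiB = 42,587 KiB
= 42,587 × 1,024 bytes = 43,609,088 bytes
1 GiB = 1,073,741,824 bytes
43,609,088 / 1,073,741,824 = 0.041 GiB

0.041 GiB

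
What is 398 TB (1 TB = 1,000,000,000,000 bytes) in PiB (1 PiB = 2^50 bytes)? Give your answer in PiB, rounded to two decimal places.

0.35 PiB

398 TB = 398 × 10^12 bytes = 398,000,000,000,000 bytes
1 PiB = 1,125,899,906,842,624 bytes
398,000,000,000,000 / 1,125,899,906,842,624 = 0.35 PiB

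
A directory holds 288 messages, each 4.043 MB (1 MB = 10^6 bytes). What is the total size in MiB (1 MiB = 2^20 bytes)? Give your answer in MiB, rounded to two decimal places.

1,110.44 MiB

Total = 288 × 4.043 MB = 1164.384 MB
= 1164.384 × 1,000,000 bytes = 1,164,384,000 bytes
1 MiB = 1,048,576 bytes
1,164,384,000 / 1,048,576 = 1,110.44 MiB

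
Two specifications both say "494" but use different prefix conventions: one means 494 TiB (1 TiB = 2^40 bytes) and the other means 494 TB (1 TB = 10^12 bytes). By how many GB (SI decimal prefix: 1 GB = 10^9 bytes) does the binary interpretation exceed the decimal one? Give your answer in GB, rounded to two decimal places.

494 TiB = 494 × 1,099,511,627,776 = 543,158,744,121,344 bytes
494 TB = 494 × 1,000,000,000,000 = 494,000,000,000,000 bytes
difference = 49,158,744,121,344 bytes
49,158,744,121,344 / 1,000,000,000 = 49,158.74 GB

49,158.74 GB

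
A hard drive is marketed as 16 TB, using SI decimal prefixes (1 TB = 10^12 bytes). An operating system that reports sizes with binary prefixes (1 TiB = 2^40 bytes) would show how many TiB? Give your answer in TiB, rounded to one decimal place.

16 TB × 1,000,000,000,000 bytes/TB = 16,000,000,000,000 bytes
1 TiB = 2^40 bytes = 1,099,511,627,776 bytes
16,000,000,000,000 / 1,099,511,627,776 = 14.6 TiB

14.6 TiB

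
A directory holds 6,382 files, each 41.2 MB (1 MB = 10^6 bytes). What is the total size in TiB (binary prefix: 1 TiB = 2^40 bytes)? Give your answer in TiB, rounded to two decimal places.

0.24 TiB

Total = 6,382 × 41.2 MB = 262938.4 MB
= 262938.4 × 1,000,000 bytes = 262,938,400,000 bytes
1 TiB = 1,099,511,627,776 bytes
262,938,400,000 / 1,099,511,627,776 = 0.24 TiB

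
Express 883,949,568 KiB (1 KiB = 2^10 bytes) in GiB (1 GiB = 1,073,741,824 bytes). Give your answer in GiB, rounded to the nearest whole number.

883,949,568 KiB = 883,949,568 × 2^10 bytes = 905,164,357,632 bytes
1 GiB = 1,073,741,824 bytes
905,164,357,632 / 1,073,741,824 = 843 GiB

843 GiB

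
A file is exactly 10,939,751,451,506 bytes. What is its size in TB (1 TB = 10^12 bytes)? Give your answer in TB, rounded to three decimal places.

10,939,751,451,506 bytes given.
1 TB = 1,000,000,000,000 bytes
10,939,751,451,506 / 1,000,000,000,000 = 10.940 TB

10.940 TB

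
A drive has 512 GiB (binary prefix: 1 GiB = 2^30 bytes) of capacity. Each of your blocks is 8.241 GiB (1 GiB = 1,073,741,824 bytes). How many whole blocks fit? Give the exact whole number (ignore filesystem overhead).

62

Capacity: 512 GiB = 549,755,813,888 bytes
Per item: 8.241 GiB = 8,848,706,371.584 bytes
⌊549,755,813,888 / 8,848,706,371.584⌋ = 62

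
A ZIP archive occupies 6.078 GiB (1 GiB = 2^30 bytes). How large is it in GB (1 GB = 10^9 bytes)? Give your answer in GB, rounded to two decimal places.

6.078 GiB = 6.078 × 2^30 bytes = 6,526,202,806.272 bytes
1 GB = 10^9 bytes = 1,000,000,000 bytes
6,526,202,806.272 / 1,000,000,000 = 6.53 GB

6.53 GB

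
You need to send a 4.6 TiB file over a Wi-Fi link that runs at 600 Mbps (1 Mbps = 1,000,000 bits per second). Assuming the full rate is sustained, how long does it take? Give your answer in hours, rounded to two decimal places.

18.73 hours

4.6 TiB = 5,057,753,487,769.6 bytes = 40,462,027,902,156.8 bits
600 Mbps = 600,000,000 bits/s
time = 40,462,027,902,156.8 / 600,000,000 = 67,436.7132 s
67,436.7132 s / 3600 = 18.73 hours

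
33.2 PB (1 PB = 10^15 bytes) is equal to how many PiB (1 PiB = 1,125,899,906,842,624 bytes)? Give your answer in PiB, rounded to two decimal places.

29.49 PiB

33.2 PB × 1,000,000,000,000,000 bytes/PB = 33,200,000,000,000,000 bytes
1 PiB = 1,125,899,906,842,624 bytes
33,200,000,000,000,000 / 1,125,899,906,842,624 = 29.49 PiB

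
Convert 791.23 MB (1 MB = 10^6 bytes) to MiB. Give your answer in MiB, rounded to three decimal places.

791.23 MB = 791.23 × 10^6 bytes = 791,230,000 bytes
1 MiB = 2^20 bytes = 1,048,576 bytes
791,230,000 / 1,048,576 = 754.576 MiB

754.576 MiB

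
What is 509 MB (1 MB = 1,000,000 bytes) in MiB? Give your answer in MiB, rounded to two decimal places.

485.42 MiB

509 MB × 1,000,000 bytes/MB = 509,000,000 bytes
1 MiB = 2^20 bytes = 1,048,576 bytes
509,000,000 / 1,048,576 = 485.42 MiB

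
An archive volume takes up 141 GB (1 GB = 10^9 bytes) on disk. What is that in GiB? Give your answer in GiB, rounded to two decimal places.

141 GB = 141 × 10^9 bytes = 141,000,000,000 bytes
1 GiB = 1,073,741,824 bytes
141,000,000,000 / 1,073,741,824 = 131.32 GiB

131.32 GiB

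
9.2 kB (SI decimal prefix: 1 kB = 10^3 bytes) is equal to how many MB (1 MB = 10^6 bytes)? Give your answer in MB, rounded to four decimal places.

9.2 kB = 9.2 × 10^3 bytes = 9,200 bytes
1 MB = 10^6 bytes = 1,000,000 bytes
9,200 / 1,000,000 = 0.0092 MB

0.0092 MB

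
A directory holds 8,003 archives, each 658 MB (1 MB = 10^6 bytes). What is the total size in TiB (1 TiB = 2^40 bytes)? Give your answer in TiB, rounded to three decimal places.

Total = 8,003 × 658 MB = 5,265,974 MB
= 5,265,974 × 1,000,000 bytes = 5,265,974,000,000 bytes
1 TiB = 1,099,511,627,776 bytes
5,265,974,000,000 / 1,099,511,627,776 = 4.789 TiB

4.789 TiB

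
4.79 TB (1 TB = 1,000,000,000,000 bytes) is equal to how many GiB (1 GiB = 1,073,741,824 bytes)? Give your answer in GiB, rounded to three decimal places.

4,461.035 GiB

4.79 TB × 1,000,000,000,000 bytes/TB = 4,790,000,000,000 bytes
1 GiB = 2^30 bytes = 1,073,741,824 bytes
4,790,000,000,000 / 1,073,741,824 = 4,461.035 GiB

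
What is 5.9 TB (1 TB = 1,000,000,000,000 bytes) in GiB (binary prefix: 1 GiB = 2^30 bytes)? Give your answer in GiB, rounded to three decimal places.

5,494.803 GiB

5.9 TB × 1,000,000,000,000 bytes/TB = 5,900,000,000,000 bytes
1 GiB = 2^30 bytes = 1,073,741,824 bytes
5,900,000,000,000 / 1,073,741,824 = 5,494.803 GiB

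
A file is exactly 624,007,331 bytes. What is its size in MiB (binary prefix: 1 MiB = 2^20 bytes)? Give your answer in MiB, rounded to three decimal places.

624,007,331 bytes given.
1 MiB = 1,048,576 bytes
624,007,331 / 1,048,576 = 595.100 MiB

595.100 MiB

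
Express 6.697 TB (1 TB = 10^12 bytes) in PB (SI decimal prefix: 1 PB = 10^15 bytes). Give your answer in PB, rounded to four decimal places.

0.0067 PB

6.697 TB × 1,000,000,000,000 bytes/TB = 6,697,000,000,000 bytes
1 PB = 10^15 bytes = 1,000,000,000,000,000 bytes
6,697,000,000,000 / 1,000,000,000,000,000 = 0.0067 PB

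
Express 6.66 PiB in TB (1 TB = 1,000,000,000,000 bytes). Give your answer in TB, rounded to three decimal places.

7,498.493 TB

6.66 PiB = 6.66 × 2^50 bytes = 7,498,493,379,571,875.84 bytes
1 TB = 1,000,000,000,000 bytes
7,498,493,379,571,875.84 / 1,000,000,000,000 = 7,498.493 TB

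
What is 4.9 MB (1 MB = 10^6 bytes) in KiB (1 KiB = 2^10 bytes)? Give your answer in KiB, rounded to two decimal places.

4.9 MB = 4.9 × 10^6 bytes = 4,900,000 bytes
1 KiB = 1,024 bytes
4,900,000 / 1,024 = 4,785.16 KiB

4,785.16 KiB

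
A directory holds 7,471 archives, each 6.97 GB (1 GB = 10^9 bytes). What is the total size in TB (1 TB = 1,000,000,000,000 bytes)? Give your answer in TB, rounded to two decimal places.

Total = 7,471 × 6.97 GB = 52072.87 GB
= 52072.87 × 1,000,000,000 bytes = 52,072,870,000,000 bytes
1 TB = 1,000,000,000,000 bytes
52,072,870,000,000 / 1,000,000,000,000 = 52.07 TB

52.07 TB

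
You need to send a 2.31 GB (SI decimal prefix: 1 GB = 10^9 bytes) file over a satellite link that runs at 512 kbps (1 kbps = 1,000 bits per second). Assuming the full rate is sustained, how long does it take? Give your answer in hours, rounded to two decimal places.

10.03 hours

2.31 GB = 2,310,000,000 bytes = 18,480,000,000 bits
512 kbps = 512,000 bits/s
time = 18,480,000,000 / 512,000 = 36,093.7500 s
36,093.7500 s / 3600 = 10.03 hours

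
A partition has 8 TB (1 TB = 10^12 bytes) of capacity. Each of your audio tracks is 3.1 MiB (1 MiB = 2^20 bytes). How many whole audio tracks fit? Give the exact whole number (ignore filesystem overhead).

Capacity: 8 TB = 8,000,000,000,000 bytes
Per item: 3.1 MiB = 3,250,585.6 bytes
⌊8,000,000,000,000 / 3,250,585.6⌋ = 2,461,095

2,461,095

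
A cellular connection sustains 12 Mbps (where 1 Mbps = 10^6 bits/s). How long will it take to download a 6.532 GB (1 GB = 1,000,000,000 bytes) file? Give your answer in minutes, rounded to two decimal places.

72.58 minutes

6.532 GB = 6,532,000,000 bytes = 52,256,000,000 bits
12 Mbps = 12,000,000 bits/s
time = 52,256,000,000 / 12,000,000 = 4,354.667 s
4,354.667 s / 60 = 72.58 minutes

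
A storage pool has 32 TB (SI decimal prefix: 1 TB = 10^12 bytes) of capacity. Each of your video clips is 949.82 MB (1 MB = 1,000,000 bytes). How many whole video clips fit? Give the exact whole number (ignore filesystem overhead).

33,690

Capacity: 32 TB = 32,000,000,000,000 bytes
Per item: 949.82 MB = 949,820,000 bytes
⌊32,000,000,000,000 / 949,820,000⌋ = 33,690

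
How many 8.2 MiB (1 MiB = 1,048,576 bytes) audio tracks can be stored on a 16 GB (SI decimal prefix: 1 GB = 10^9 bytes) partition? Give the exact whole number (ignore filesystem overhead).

1,860

Capacity: 16 GB = 16,000,000,000 bytes
Per item: 8.2 MiB = 8,598,323.2 bytes
⌊16,000,000,000 / 8,598,323.2⌋ = 1,860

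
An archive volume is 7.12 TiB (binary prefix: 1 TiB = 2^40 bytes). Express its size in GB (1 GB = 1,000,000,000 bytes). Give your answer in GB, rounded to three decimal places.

7.12 TiB = 7.12 × 2^40 bytes = 7,828,522,789,765.12 bytes
1 GB = 10^9 bytes = 1,000,000,000 bytes
7,828,522,789,765.12 / 1,000,000,000 = 7,828.523 GB

7,828.523 GB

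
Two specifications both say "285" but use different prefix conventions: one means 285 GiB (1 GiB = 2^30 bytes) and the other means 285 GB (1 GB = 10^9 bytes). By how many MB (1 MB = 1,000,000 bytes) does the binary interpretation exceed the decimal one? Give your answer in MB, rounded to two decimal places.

285 GiB = 285 × 1,073,741,824 = 306,016,419,840 bytes
285 GB = 285 × 1,000,000,000 = 285,000,000,000 bytes
difference = 21,016,419,840 bytes
21,016,419,840 / 1,000,000 = 21,016.42 MB

21,016.42 MB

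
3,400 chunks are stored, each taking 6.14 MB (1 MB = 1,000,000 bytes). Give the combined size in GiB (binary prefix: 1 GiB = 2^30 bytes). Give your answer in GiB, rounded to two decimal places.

Total = 3,400 × 6.14 MB = 20,876 MB
= 20,876 × 1,000,000 bytes = 20,876,000,000 bytes
1 GiB = 1,073,741,824 bytes
20,876,000,000 / 1,073,741,824 = 19.44 GiB

19.44 GiB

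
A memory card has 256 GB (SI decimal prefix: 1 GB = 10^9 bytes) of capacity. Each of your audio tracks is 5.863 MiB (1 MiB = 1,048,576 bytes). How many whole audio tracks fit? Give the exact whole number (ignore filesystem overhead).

Capacity: 256 GB = 256,000,000,000 bytes
Per item: 5.863 MiB = 6,147,801.088 bytes
⌊256,000,000,000 / 6,147,801.088⌋ = 41,640

41,640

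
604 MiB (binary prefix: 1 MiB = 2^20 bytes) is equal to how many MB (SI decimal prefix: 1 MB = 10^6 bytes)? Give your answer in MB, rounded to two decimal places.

604 MiB = 604 × 2^20 bytes = 633,339,904 bytes
1 MB = 1,000,000 bytes
633,339,904 / 1,000,000 = 633.34 MB

633.34 MB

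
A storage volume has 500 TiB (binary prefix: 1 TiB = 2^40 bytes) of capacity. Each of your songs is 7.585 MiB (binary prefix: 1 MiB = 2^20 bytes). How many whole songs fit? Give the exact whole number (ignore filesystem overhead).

Capacity: 500 TiB = 549,755,813,888,000 bytes
Per item: 7.585 MiB = 7,953,448.96 bytes
⌊549,755,813,888,000 / 7,953,448.96⌋ = 69,121,687

69,121,687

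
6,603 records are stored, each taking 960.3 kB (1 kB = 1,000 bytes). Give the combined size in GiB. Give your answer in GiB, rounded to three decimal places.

5.905 GiB

Total = 6,603 × 960.3 kB = 6340860.9 kB
= 6340860.9 × 1,000 bytes = 6,340,860,900 bytes
1 GiB = 1,073,741,824 bytes
6,340,860,900 / 1,073,741,824 = 5.905 GiB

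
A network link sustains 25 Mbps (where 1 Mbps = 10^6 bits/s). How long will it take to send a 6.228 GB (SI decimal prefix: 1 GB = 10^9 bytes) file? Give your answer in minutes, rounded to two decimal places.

6.228 GB = 6,228,000,000 bytes = 49,824,000,000 bits
25 Mbps = 25,000,000 bits/s
time = 49,824,000,000 / 25,000,000 = 1,992.960 s
1,992.960 s / 60 = 33.22 minutes

33.22 minutes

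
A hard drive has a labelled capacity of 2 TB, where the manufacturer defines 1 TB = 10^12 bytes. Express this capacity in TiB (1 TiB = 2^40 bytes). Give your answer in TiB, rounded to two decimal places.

1.82 TiB

2 TB × 1,000,000,000,000 bytes/TB = 2,000,000,000,000 bytes
1 TiB = 1,099,511,627,776 bytes
2,000,000,000,000 / 1,099,511,627,776 = 1.82 TiB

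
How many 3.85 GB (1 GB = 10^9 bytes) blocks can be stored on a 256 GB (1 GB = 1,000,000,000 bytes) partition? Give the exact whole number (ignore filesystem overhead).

66

Capacity: 256 GB = 256,000,000,000 bytes
Per item: 3.85 GB = 3,850,000,000 bytes
⌊256,000,000,000 / 3,850,000,000⌋ = 66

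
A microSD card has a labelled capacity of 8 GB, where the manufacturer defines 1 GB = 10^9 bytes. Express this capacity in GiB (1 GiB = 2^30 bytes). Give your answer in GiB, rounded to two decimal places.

8 GB × 1,000,000,000 bytes/GB = 8,000,000,000 bytes
1 GiB = 1,073,741,824 bytes
8,000,000,000 / 1,073,741,824 = 7.45 GiB

7.45 GiB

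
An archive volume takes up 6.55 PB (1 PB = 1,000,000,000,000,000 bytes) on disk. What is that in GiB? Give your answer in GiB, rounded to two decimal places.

6.55 PB × 1,000,000,000,000,000 bytes/PB = 6,550,000,000,000,000 bytes
1 GiB = 2^30 bytes = 1,073,741,824 bytes
6,550,000,000,000,000 / 1,073,741,824 = 6,100,162.86 GiB

6,100,162.86 GiB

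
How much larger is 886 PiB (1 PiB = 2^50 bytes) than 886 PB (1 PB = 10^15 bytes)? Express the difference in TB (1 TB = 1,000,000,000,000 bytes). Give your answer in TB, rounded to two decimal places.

111,547.32 TB

886 PiB = 886 × 1,125,899,906,842,624 = 997,547,317,462,564,864 bytes
886 PB = 886 × 1,000,000,000,000,000 = 886,000,000,000,000,000 bytes
difference = 111,547,317,462,564,864 bytes
111,547,317,462,564,864 / 1,000,000,000,000 = 111,547.32 TB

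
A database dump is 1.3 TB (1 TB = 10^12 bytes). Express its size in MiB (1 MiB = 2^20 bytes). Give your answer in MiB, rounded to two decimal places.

1.3 TB = 1.3 × 10^12 bytes = 1,300,000,000,000 bytes
1 MiB = 2^20 bytes = 1,048,576 bytes
1,300,000,000,000 / 1,048,576 = 1,239,776.61 MiB

1,239,776.61 MiB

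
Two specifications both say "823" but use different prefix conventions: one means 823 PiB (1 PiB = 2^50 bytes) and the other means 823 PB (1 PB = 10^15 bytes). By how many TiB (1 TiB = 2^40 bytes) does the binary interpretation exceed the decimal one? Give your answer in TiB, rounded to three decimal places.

94,237.860 TiB

823 PiB = 823 × 1,125,899,906,842,624 = 926,615,623,331,479,552 bytes
823 PB = 823 × 1,000,000,000,000,000 = 823,000,000,000,000,000 bytes
difference = 103,615,623,331,479,552 bytes
103,615,623,331,479,552 / 1,099,511,627,776 = 94,237.860 TiB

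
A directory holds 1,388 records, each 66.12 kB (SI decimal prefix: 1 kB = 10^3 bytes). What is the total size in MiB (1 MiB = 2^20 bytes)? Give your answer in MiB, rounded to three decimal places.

87.523 MiB

Total = 1,388 × 66.12 kB = 91774.56 kB
= 91774.56 × 1,000 bytes = 91,774,560 bytes
1 MiB = 1,048,576 bytes
91,774,560 / 1,048,576 = 87.523 MiB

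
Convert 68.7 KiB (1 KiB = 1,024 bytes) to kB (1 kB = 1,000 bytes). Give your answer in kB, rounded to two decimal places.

68.7 KiB × 1,024 bytes/KiB = 70,348.8 bytes
1 kB = 10^3 bytes = 1,000 bytes
70,348.8 / 1,000 = 70.35 kB

70.35 kB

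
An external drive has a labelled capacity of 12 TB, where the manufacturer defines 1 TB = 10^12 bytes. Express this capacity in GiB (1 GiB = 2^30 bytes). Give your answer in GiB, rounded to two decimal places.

11,175.87 GiB

12 TB × 1,000,000,000,000 bytes/TB = 12,000,000,000,000 bytes
1 GiB = 1,073,741,824 bytes
12,000,000,000,000 / 1,073,741,824 = 11,175.87 GiB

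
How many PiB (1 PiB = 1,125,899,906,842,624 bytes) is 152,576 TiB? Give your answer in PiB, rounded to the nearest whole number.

152,576 TiB = 152,576 × 2^40 bytes = 167,759,086,119,550,976 bytes
1 PiB = 1,125,899,906,842,624 bytes
167,759,086,119,550,976 / 1,125,899,906,842,624 = 149 PiB

149 PiB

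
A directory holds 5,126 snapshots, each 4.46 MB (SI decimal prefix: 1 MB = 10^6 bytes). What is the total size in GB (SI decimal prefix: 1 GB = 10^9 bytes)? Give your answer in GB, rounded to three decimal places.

22.862 GB

Total = 5,126 × 4.46 MB = 22861.96 MB
= 22861.96 × 1,000,000 bytes = 22,861,960,000 bytes
1 GB = 1,000,000,000 bytes
22,861,960,000 / 1,000,000,000 = 22.862 GB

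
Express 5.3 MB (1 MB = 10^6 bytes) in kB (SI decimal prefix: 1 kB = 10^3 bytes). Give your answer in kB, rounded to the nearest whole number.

5.3 MB × 1,000,000 bytes/MB = 5,300,000 bytes
1 kB = 10^3 bytes = 1,000 bytes
5,300,000 / 1,000 = 5,300 kB

5,300 kB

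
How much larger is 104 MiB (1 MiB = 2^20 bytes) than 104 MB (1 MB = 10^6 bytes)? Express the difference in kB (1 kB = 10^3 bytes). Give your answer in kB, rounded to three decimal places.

5,051.904 kB

104 MiB = 104 × 1,048,576 = 109,051,904 bytes
104 MB = 104 × 1,000,000 = 104,000,000 bytes
difference = 5,051,904 bytes
5,051,904 / 1,000 = 5,051.904 kB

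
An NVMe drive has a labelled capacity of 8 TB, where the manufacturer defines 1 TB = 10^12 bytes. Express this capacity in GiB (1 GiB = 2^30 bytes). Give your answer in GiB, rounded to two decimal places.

8 TB = 8 × 10^12 bytes = 8,000,000,000,000 bytes
1 GiB = 2^30 bytes = 1,073,741,824 bytes
8,000,000,000,000 / 1,073,741,824 = 7,450.58 GiB

7,450.58 GiB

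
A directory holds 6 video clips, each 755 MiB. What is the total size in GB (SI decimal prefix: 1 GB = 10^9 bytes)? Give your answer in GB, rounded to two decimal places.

4.75 GB

Total = 6 × 755 MiB = 4530 MiB
= 4530 × 1,048,576 bytes = 4,750,049,280 bytes
1 GB = 1,000,000,000 bytes
4,750,049,280 / 1,000,000,000 = 4.75 GB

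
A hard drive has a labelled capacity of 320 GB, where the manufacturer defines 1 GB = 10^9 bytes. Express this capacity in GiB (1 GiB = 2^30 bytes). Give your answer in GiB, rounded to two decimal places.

320 GB = 320 × 10^9 bytes = 320,000,000,000 bytes
1 GiB = 2^30 bytes = 1,073,741,824 bytes
320,000,000,000 / 1,073,741,824 = 298.02 GiB

298.02 GiB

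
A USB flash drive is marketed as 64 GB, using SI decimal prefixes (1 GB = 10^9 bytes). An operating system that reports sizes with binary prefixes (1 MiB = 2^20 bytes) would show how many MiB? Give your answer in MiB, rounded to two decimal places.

64 GB = 64 × 10^9 bytes = 64,000,000,000 bytes
1 MiB = 1,048,576 bytes
64,000,000,000 / 1,048,576 = 61,035.16 MiB

61,035.16 MiB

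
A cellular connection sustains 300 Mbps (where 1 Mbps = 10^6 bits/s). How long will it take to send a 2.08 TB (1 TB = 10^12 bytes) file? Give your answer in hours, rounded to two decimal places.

2.08 TB = 2,080,000,000,000 bytes = 16,640,000,000,000 bits
300 Mbps = 300,000,000 bits/s
time = 16,640,000,000,000 / 300,000,000 = 55,466.6667 s
55,466.6667 s / 3600 = 15.41 hours

15.41 hours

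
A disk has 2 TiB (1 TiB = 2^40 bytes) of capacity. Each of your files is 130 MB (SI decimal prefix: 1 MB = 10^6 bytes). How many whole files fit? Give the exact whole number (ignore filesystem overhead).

16,915

Capacity: 2 TiB = 2,199,023,255,552 bytes
Per item: 130 MB = 130,000,000 bytes
⌊2,199,023,255,552 / 130,000,000⌋ = 16,915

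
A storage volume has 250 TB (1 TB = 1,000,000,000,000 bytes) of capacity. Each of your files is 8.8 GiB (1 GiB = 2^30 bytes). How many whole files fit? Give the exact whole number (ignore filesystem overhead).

26,458

Capacity: 250 TB = 250,000,000,000,000 bytes
Per item: 8.8 GiB = 9,448,928,051.2 bytes
⌊250,000,000,000,000 / 9,448,928,051.2⌋ = 26,458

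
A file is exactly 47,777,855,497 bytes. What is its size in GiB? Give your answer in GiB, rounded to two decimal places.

47,777,855,497 bytes given.
1 GiB = 1,073,741,824 bytes
47,777,855,497 / 1,073,741,824 = 44.50 GiB

44.50 GiB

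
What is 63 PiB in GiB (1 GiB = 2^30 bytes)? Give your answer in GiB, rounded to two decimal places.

63 PiB × 1,125,899,906,842,624 bytes/PiB = 70,931,694,131,085,312 bytes
1 GiB = 2^30 bytes = 1,073,741,824 bytes
70,931,694,131,085,312 / 1,073,741,824 = 66,060,288.00 GiB

66,060,288.00 GiB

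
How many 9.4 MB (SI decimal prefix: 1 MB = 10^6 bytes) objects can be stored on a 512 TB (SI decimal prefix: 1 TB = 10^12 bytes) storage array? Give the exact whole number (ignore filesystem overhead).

54,468,085

Capacity: 512 TB = 512,000,000,000,000 bytes
Per item: 9.4 MB = 9,400,000 bytes
⌊512,000,000,000,000 / 9,400,000⌋ = 54,468,085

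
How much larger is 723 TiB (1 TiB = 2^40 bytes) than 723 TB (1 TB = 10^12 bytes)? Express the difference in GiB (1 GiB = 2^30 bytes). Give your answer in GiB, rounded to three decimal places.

67,005.779 GiB

723 TiB = 723 × 1,099,511,627,776 = 794,946,906,882,048 bytes
723 TB = 723 × 1,000,000,000,000 = 723,000,000,000,000 bytes
difference = 71,946,906,882,048 bytes
71,946,906,882,048 / 1,073,741,824 = 67,005.779 GiB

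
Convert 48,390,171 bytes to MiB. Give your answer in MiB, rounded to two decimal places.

46.15 MiB

48,390,171 bytes given.
1 MiB = 1,048,576 bytes
48,390,171 / 1,048,576 = 46.15 MiB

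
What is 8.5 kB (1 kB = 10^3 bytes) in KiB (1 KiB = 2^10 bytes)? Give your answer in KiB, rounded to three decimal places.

8.301 KiB

8.5 kB × 1,000 bytes/kB = 8,500 bytes
1 KiB = 1,024 bytes
8,500 / 1,024 = 8.301 KiB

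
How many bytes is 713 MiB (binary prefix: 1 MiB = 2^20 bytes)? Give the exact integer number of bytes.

713 × 1,048,576 = 747,634,688 bytes  (1 MiB = 2^20 bytes)

747,634,688 bytes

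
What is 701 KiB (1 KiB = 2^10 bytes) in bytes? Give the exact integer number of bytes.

701 × 1,024 = 717,824 bytes

717,824 bytes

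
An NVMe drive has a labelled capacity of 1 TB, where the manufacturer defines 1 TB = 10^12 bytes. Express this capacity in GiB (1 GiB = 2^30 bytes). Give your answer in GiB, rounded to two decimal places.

931.32 GiB

1 TB × 1,000,000,000,000 bytes/TB = 1,000,000,000,000 bytes
1 GiB = 1,073,741,824 bytes
1,000,000,000,000 / 1,073,741,824 = 931.32 GiB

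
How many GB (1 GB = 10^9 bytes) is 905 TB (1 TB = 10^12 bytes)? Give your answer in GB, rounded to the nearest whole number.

905 TB × 1,000,000,000,000 bytes/TB = 905,000,000,000,000 bytes
1 GB = 10^9 bytes = 1,000,000,000 bytes
905,000,000,000,000 / 1,000,000,000 = 905,000 GB

905,000 GB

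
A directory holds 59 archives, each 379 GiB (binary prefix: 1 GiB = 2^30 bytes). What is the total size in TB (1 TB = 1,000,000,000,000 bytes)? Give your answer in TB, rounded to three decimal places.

Total = 59 × 379 GiB = 22,361 GiB
= 22,361 × 1,073,741,824 bytes = 24,009,940,926,464 bytes
1 TB = 1,000,000,000,000 bytes
24,009,940,926,464 / 1,000,000,000,000 = 24.010 TB

24.010 TB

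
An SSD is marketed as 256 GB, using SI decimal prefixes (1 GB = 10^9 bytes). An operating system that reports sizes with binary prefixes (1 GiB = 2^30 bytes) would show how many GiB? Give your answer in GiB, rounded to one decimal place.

238.4 GiB

256 GB × 1,000,000,000 bytes/GB = 256,000,000,000 bytes
1 GiB = 2^30 bytes = 1,073,741,824 bytes
256,000,000,000 / 1,073,741,824 = 238.4 GiB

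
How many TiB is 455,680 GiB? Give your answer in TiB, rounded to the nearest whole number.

455,680 GiB × 1,073,741,824 bytes/GiB = 489,282,674,360,320 bytes
1 TiB = 1,099,511,627,776 bytes
489,282,674,360,320 / 1,099,511,627,776 = 445 TiB

445 TiB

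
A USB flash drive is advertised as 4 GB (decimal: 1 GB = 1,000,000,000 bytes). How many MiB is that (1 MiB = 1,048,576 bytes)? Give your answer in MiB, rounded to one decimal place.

4 GB × 1,000,000,000 bytes/GB = 4,000,000,000 bytes
1 MiB = 1,048,576 bytes
4,000,000,000 / 1,048,576 = 3,814.7 MiB

3,814.7 MiB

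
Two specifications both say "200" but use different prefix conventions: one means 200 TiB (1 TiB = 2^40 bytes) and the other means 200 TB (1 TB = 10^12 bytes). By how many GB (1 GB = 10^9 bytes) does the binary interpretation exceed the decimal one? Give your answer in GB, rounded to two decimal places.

200 TiB = 200 × 1,099,511,627,776 = 219,902,325,555,200 bytes
200 TB = 200 × 1,000,000,000,000 = 200,000,000,000,000 bytes
difference = 19,902,325,555,200 bytes
19,902,325,555,200 / 1,000,000,000 = 19,902.33 GB

19,902.33 GB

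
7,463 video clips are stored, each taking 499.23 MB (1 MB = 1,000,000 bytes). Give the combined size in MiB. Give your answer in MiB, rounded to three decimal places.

3,553,155.413 MiB

Total = 7,463 × 499.23 MB = 3725753.49 MB
= 3725753.49 × 1,000,000 bytes = 3,725,753,490,000 bytes
1 MiB = 1,048,576 bytes
3,725,753,490,000 / 1,048,576 = 3,553,155.413 MiB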